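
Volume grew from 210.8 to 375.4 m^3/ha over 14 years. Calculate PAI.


Formula: PAI = (V_T2 - V_T1) / (T2 - T1)
Volume increment = 375.4 - 210.8 = 164.6 m^3/ha
PAI = 164.6 / 14 = 11.76 m^3/ha/year

11.76


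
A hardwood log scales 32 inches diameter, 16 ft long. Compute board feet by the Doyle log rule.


Doyle: BF = (D - 4)^2 * L / 16
Adjusted diameter = 32 - 4 = 28 in
(D-4)^2 = 28^2 = 784
BF = 784 * 16 / 16 = 784 BF

784


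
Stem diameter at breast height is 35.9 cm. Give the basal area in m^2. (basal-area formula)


Formula: BA = pi * (DBH/2)^2 / 10000  (cm^2 to m^2)
Radius = DBH/2 = 35.9/2 = 17.95 cm
BA = pi * 17.95^2 / 10000
   = 1012.229 cm^2 / 10000
   = 0.1012 m^2

0.1012


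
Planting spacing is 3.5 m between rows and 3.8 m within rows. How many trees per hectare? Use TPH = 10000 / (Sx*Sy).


Formula: TPH = 10000 m^2/ha / (spacing_x * spacing_y)
Area per tree = 3.5 m * 3.8 m = 13.3 m^2
TPH = 10000 / 13.3 = 752 trees/ha

752


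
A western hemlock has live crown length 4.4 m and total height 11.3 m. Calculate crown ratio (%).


Formula: Crown Ratio = (Crown Length / Total Height) * 100
CR = (4.4 m / 11.3 m) * 100
CR = 0.3894 * 100 = 38.9%

38.9


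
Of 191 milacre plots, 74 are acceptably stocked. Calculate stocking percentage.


Formula: Stocking % = stocked plots / total plots * 100
Stocking = 74 / 191 * 100
Stocking = 0.3874 * 100 = 38.7%

38.7


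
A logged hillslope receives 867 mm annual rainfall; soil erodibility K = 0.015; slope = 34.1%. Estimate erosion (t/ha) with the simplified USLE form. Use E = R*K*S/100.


Formula: E = R * K * S / 100  (simplified USLE)
R * K = 867 * 0.015 = 13.005
E = 13.005 * 34.1 / 100 = 4.43 t/ha

4.43


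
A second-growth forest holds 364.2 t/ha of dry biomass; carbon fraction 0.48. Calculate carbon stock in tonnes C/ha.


Formula: Carbon Stock = Biomass * Carbon Fraction
C = 364.2 t/ha * 0.48
C = 174.8 t C/ha

174.8


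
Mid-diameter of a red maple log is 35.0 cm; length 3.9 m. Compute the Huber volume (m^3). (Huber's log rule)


Huber: V = Am * L,  Am = pi*(Dm/200)^2
Am = pi*(35.0/200)^2 = 0.096211 m^2
V = 0.096211*3.9 = 0.3752 m^3

0.3752


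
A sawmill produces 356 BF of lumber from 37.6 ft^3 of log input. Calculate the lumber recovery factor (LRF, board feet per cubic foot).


Formula: LRF = Lumber Output (BF) / Log Input (ft^3)
LRF = 356 BF / 37.6 ft^3
LRF = 9.47 BF/ft^3

9.47


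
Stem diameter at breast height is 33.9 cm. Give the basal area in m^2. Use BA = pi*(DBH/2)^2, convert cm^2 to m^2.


Formula: BA = pi * (DBH/2)^2 / 10000  (cm^2 to m^2)
Radius = DBH/2 = 33.9/2 = 16.95 cm
BA = pi * 16.95^2 / 10000
   = 902.5874 cm^2 / 10000
   = 0.0903 m^2

0.0903


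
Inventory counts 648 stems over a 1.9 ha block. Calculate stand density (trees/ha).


Formula: Stand Density = N_trees / Area_ha
Density = 648 trees / 1.9 ha
Density = 341 trees/ha

341


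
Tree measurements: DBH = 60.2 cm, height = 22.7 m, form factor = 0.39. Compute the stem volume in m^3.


Formula: V = pi * (DBH/200)^2 * H * ff
Radius = DBH/200 = 60.2/200 = 0.301 m
Radius^2 = 0.301^2 = 0.090601 m^2
V = pi * 0.090601 * 22.7 * 0.39
V = 2.52 m^3

2.52


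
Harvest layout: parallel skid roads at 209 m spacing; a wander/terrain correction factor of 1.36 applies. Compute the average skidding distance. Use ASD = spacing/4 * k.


Formula: ASD = (spacing / 4) * correction
Uncorrected distance = spacing / 4 = 209 / 4 = 52.25 m
ASD = 52.25 * 1.36 = 71 m

71


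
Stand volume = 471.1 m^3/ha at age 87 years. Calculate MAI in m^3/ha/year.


Formula: MAI = Total Volume / Stand Age
MAI = 471.1 m^3/ha / 87 years
MAI = 5.41 m^3/ha/year

5.41


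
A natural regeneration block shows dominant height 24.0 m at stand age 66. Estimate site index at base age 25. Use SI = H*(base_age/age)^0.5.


Formula: SI = H_dom * (base_age / age)^0.5
Age ratio = 25 / 66 = 0.37879
sqrt(age_ratio) = 0.61546
SI = 24.0 * 0.61546 = 14.8 m

14.8


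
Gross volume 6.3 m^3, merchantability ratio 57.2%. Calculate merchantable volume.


Formula: MV = V_total * (merchantable_pct / 100)
Merchantable fraction = 57.2% / 100 = 0.572
MV = 6.3 m^3 * 0.572 = 3.604 m^3

3.604


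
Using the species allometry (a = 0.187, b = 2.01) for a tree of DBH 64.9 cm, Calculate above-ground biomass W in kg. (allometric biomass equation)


Formula: W = a * DBH^b  (allometric power law)
DBH^b = 64.9^2.01 = 4391.4894
W = 0.187 * 4391.4894 = 821.2 kg

821.2


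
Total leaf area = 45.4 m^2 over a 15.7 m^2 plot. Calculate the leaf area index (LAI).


Formula: LAI = total leaf area / ground area  (dimensionless)
LAI = 45.4 m^2 / 15.7 m^2
LAI = 2.89

2.89


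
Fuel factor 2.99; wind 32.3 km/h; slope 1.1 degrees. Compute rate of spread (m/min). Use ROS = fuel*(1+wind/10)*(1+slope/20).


Formula: ROS = fuel * (1 + wind/10) * (1 + slope/20)
Wind factor = 1 + 32.3/10 = 4.23
Slope factor = 1 + 1.1/20 = 1.055
ROS = 2.99 * 4.23 * 1.055 = 13.34 m/min

13.34


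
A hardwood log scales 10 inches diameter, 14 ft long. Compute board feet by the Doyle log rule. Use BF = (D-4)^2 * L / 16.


Doyle: BF = (D - 4)^2 * L / 16
Adjusted diameter = 10 - 4 = 6 in
(D-4)^2 = 6^2 = 36
BF = 36 * 14 / 16 = 32 BF

32


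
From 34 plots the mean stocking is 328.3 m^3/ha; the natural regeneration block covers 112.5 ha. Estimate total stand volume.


Formula: Total Volume = Mean Volume per ha * Total Area
Total Volume = 328.3 m^3/ha * 112.5 ha
Total Volume = 36934 m^3

36934


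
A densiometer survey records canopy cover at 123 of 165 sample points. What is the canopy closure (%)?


Formula: Canopy closure = covered points / total points * 100
Closure = 123 / 165 * 100
Closure = 0.7455 * 100 = 74.5%

74.5


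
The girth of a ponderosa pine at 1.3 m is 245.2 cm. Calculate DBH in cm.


Formula: DBH = C / pi
DBH = 245.2 / pi
pi = 3.14159...
DBH = 78.0 cm

78.0


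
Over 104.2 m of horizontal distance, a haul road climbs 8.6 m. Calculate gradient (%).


Formula: Gradient = rise / run * 100
Gradient = 8.6 / 104.2 * 100 = 8.3%

8.3


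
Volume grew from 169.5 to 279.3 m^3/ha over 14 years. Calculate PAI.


Formula: PAI = (V_T2 - V_T1) / (T2 - T1)
Volume increment = 279.3 - 169.5 = 109.8 m^3/ha
PAI = 109.8 / 14 = 7.84 m^3/ha/year

7.84


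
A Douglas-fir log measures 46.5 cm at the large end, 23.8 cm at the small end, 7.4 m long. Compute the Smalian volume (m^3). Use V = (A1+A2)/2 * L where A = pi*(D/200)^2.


Smalian: V = (A1 + A2)/2 * L,  A = pi*(D/200)^2
A1 = pi*(46.5/200)^2 = 0.169823 m^2
A2 = pi*(23.8/200)^2 = 0.044488 m^2
V = (0.169823+0.044488)/2*7.4 = 0.793 m^3

0.793


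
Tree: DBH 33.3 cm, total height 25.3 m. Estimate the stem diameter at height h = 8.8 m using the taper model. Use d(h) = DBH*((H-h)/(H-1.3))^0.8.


Taper: d(h) = DBH * ((H - h) / (H - 1.3))^0.8
Numerator = H - h = 25.3 - 8.8 = 16.5 m
Denominator = H - 1.3 = 25.3 - 1.3 = 24.0 m
Ratio = 16.5 / 24.0 = 0.6875
d = 33.3 * 0.6875^0.8 = 24.7 cm

24.7


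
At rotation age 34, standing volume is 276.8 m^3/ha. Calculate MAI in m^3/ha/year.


Formula: MAI = Total Volume / Stand Age
MAI = 276.8 m^3/ha / 34 years
MAI = 8.14 m^3/ha/year

8.14


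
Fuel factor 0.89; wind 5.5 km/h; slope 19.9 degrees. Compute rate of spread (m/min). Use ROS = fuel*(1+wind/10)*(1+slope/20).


Formula: ROS = fuel * (1 + wind/10) * (1 + slope/20)
Wind factor = 1 + 5.5/10 = 1.55
Slope factor = 1 + 19.9/20 = 1.995
ROS = 0.89 * 1.55 * 1.995 = 2.75 m/min

2.75


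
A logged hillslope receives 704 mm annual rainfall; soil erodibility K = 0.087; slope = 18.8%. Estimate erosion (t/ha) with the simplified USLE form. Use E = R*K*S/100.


Formula: E = R * K * S / 100  (simplified USLE)
R * K = 704 * 0.087 = 61.248
E = 61.248 * 18.8 / 100 = 11.51 t/ha

11.51


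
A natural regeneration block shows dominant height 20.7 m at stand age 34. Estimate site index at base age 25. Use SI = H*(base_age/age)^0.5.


Formula: SI = H_dom * (base_age / age)^0.5
Age ratio = 25 / 34 = 0.73529
sqrt(age_ratio) = 0.85749
SI = 20.7 * 0.85749 = 17.8 m

17.8


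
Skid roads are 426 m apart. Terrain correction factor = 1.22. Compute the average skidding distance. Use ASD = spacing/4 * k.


Formula: ASD = (spacing / 4) * correction
Uncorrected distance = spacing / 4 = 426 / 4 = 106.5 m
ASD = 106.5 * 1.22 = 130 m

130


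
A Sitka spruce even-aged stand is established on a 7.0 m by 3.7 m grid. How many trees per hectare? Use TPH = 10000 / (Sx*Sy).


Formula: TPH = 10000 m^2/ha / (spacing_x * spacing_y)
Area per tree = 7.0 m * 3.7 m = 25.9 m^2
TPH = 10000 / 25.9 = 386 trees/ha

386


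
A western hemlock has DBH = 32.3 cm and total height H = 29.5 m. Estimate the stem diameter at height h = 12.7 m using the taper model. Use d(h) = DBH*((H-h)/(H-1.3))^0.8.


Taper: d(h) = DBH * ((H - h) / (H - 1.3))^0.8
Numerator = H - h = 29.5 - 12.7 = 16.8 m
Denominator = H - 1.3 = 29.5 - 1.3 = 28.2 m
Ratio = 16.8 / 28.2 = 0.59574
d = 32.3 * 0.59574^0.8 = 21.3 cm

21.3


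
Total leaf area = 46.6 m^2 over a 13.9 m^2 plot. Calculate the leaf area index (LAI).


Formula: LAI = total leaf area / ground area  (dimensionless)
LAI = 46.6 m^2 / 13.9 m^2
LAI = 3.35

3.35


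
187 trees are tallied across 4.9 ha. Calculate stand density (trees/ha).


Formula: Stand Density = N_trees / Area_ha
Density = 187 trees / 4.9 ha
Density = 38 trees/ha

38


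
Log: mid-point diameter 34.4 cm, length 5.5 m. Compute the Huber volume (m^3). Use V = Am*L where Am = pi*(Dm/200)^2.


Huber: V = Am * L,  Am = pi*(Dm/200)^2
Am = pi*(34.4/200)^2 = 0.092941 m^2
V = 0.092941*5.5 = 0.5112 m^3

0.5112


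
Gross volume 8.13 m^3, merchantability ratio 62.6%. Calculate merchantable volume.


Formula: MV = V_total * (merchantable_pct / 100)
Merchantable fraction = 62.6% / 100 = 0.626
MV = 8.13 m^3 * 0.626 = 5.089 m^3

5.089


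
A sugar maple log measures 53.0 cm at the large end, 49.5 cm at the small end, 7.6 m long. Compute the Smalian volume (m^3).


Smalian: V = (A1 + A2)/2 * L,  A = pi*(D/200)^2
A1 = pi*(53.0/200)^2 = 0.220618 m^2
A2 = pi*(49.5/200)^2 = 0.192442 m^2
V = (0.220618+0.192442)/2*7.6 = 1.5696 m^3

1.5696


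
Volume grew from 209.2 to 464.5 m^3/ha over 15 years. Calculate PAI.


Formula: PAI = (V_T2 - V_T1) / (T2 - T1)
Volume increment = 464.5 - 209.2 = 255.3 m^3/ha
PAI = 255.3 / 15 = 17.02 m^3/ha/year

17.02


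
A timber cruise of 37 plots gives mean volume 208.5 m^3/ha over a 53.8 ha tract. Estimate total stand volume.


Formula: Total Volume = Mean Volume per ha * Total Area
Total Volume = 208.5 m^3/ha * 53.8 ha
Total Volume = 11217 m^3

11217


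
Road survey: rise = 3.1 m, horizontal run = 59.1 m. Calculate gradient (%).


Formula: Gradient = rise / run * 100
Gradient = 3.1 / 59.1 * 100 = 5.2%

5.2


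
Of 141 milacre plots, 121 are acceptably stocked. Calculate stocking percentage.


Formula: Stocking % = stocked plots / total plots * 100
Stocking = 121 / 141 * 100
Stocking = 0.8582 * 100 = 85.8%

85.8


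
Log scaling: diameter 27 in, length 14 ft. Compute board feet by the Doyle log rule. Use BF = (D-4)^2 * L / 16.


Doyle: BF = (D - 4)^2 * L / 16
Adjusted diameter = 27 - 4 = 23 in
(D-4)^2 = 23^2 = 529
BF = 529 * 14 / 16 = 463 BF

463


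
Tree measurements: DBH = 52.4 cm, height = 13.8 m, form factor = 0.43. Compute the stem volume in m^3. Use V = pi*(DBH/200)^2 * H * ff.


Formula: V = pi * (DBH/200)^2 * H * ff
Radius = DBH/200 = 52.4/200 = 0.262 m
Radius^2 = 0.262^2 = 0.068644 m^2
V = pi * 0.068644 * 13.8 * 0.43
V = 1.28 m^3

1.28


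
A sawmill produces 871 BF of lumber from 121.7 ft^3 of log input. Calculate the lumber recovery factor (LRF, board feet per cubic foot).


Formula: LRF = Lumber Output (BF) / Log Input (ft^3)
LRF = 871 BF / 121.7 ft^3
LRF = 7.16 BF/ft^3

7.16


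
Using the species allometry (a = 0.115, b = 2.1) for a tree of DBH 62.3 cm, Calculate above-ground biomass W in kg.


Formula: W = a * DBH^b  (allometric power law)
DBH^b = 62.3^2.1 = 5867.119
W = 0.115 * 5867.119 = 674.7 kg

674.7


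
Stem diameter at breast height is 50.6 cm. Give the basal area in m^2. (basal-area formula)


Formula: BA = pi * (DBH/2)^2 / 10000  (cm^2 to m^2)
Radius = DBH/2 = 50.6/2 = 25.3 cm
BA = pi * 25.3^2 / 10000
   = 2010.902 cm^2 / 10000
   = 0.2011 m^2

0.2011


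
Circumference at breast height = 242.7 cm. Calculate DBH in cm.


Formula: DBH = C / pi
DBH = 242.7 / pi
pi = 3.14159...
DBH = 77.3 cm

77.3


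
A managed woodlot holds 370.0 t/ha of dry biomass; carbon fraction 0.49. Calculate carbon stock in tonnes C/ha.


Formula: Carbon Stock = Biomass * Carbon Fraction
C = 370.0 t/ha * 0.49
C = 181.3 t C/ha

181.3


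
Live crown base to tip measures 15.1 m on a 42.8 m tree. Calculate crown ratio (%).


Formula: Crown Ratio = (Crown Length / Total Height) * 100
CR = (15.1 m / 42.8 m) * 100
CR = 0.3528 * 100 = 35.3%

35.3


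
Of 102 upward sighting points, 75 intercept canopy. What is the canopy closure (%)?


Formula: Canopy closure = covered points / total points * 100
Closure = 75 / 102 * 100
Closure = 0.7353 * 100 = 73.5%

73.5


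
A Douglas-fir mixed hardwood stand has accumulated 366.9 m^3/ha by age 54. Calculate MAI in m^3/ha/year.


Formula: MAI = Total Volume / Stand Age
MAI = 366.9 m^3/ha / 54 years
MAI = 6.79 m^3/ha/year

6.79


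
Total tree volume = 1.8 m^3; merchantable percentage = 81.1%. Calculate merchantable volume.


Formula: MV = V_total * (merchantable_pct / 100)
Merchantable fraction = 81.1% / 100 = 0.811
MV = 1.8 m^3 * 0.811 = 1.46 m^3

1.46


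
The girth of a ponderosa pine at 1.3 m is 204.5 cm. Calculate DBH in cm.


Formula: DBH = C / pi
DBH = 204.5 / pi
pi = 3.14159...
DBH = 65.1 cm

65.1


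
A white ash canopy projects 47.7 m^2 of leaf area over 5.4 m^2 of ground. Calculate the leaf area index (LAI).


Formula: LAI = total leaf area / ground area  (dimensionless)
LAI = 47.7 m^2 / 5.4 m^2
LAI = 8.83

8.83


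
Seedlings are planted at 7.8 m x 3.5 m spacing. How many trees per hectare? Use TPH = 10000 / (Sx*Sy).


Formula: TPH = 10000 m^2/ha / (spacing_x * spacing_y)
Area per tree = 7.8 m * 3.5 m = 27.3 m^2
TPH = 10000 / 27.3 = 366 trees/ha

366


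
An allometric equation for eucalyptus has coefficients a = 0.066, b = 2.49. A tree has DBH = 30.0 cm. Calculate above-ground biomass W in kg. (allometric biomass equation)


Formula: W = a * DBH^b  (allometric power law)
DBH^b = 30.0^2.49 = 4764.6601
W = 0.066 * 4764.6601 = 314.5 kg

314.5


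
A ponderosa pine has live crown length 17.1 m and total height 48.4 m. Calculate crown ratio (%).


Formula: Crown Ratio = (Crown Length / Total Height) * 100
CR = (17.1 m / 48.4 m) * 100
CR = 0.3533 * 100 = 35.3%

35.3


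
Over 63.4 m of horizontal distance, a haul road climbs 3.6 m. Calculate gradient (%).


Formula: Gradient = rise / run * 100
Gradient = 3.6 / 63.4 * 100 = 5.7%

5.7


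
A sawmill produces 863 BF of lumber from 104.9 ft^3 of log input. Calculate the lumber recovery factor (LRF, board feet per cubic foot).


Formula: LRF = Lumber Output (BF) / Log Input (ft^3)
LRF = 863 BF / 104.9 ft^3
LRF = 8.23 BF/ft^3

8.23


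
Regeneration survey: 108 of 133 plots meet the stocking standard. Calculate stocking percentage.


Formula: Stocking % = stocked plots / total plots * 100
Stocking = 108 / 133 * 100
Stocking = 0.812 * 100 = 81.2%

81.2


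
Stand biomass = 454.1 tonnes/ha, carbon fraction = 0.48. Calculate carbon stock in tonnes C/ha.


Formula: Carbon Stock = Biomass * Carbon Fraction
C = 454.1 t/ha * 0.48
C = 218.0 t C/ha

218.0


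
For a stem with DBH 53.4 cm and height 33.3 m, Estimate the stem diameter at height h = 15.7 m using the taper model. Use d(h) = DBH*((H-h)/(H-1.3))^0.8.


Taper: d(h) = DBH * ((H - h) / (H - 1.3))^0.8
Numerator = H - h = 33.3 - 15.7 = 17.6 m
Denominator = H - 1.3 = 33.3 - 1.3 = 32.0 m
Ratio = 17.6 / 32.0 = 0.55
d = 53.4 * 0.55^0.8 = 33.1 cm

33.1


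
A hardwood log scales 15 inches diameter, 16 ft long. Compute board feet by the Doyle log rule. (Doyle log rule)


Doyle: BF = (D - 4)^2 * L / 16
Adjusted diameter = 15 - 4 = 11 in
(D-4)^2 = 11^2 = 121
BF = 121 * 16 / 16 = 121 BF

121


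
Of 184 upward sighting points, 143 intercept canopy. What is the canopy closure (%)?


Formula: Canopy closure = covered points / total points * 100
Closure = 143 / 184 * 100
Closure = 0.7772 * 100 = 77.7%

77.7


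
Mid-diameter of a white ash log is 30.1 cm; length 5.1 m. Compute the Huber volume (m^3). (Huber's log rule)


Huber: V = Am * L,  Am = pi*(Dm/200)^2
Am = pi*(30.1/200)^2 = 0.071158 m^2
V = 0.071158*5.1 = 0.3629 m^3

0.3629


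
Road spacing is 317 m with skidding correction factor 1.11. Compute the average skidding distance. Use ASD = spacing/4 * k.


Formula: ASD = (spacing / 4) * correction
Uncorrected distance = spacing / 4 = 317 / 4 = 79.25 m
ASD = 79.25 * 1.11 = 88 m

88


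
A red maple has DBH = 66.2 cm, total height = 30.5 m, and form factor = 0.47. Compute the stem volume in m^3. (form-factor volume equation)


Formula: V = pi * (DBH/200)^2 * H * ff
Radius = DBH/200 = 66.2/200 = 0.331 m
Radius^2 = 0.331^2 = 0.109561 m^2
V = pi * 0.109561 * 30.5 * 0.47
V = 4.934 m^3

4.934


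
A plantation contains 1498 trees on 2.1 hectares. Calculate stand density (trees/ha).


Formula: Stand Density = N_trees / Area_ha
Density = 1498 trees / 2.1 ha
Density = 713 trees/ha

713


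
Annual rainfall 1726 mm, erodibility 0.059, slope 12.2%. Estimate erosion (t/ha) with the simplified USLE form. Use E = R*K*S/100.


Formula: E = R * K * S / 100  (simplified USLE)
R * K = 1726 * 0.059 = 101.834
E = 101.834 * 12.2 / 100 = 12.42 t/ha

12.42


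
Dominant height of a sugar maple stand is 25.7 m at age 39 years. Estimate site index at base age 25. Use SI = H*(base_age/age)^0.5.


Formula: SI = H_dom * (base_age / age)^0.5
Age ratio = 25 / 39 = 0.64103
sqrt(age_ratio) = 0.80064
SI = 25.7 * 0.80064 = 20.6 m

20.6


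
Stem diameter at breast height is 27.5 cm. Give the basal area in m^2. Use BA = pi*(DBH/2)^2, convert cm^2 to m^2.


Formula: BA = pi * (DBH/2)^2 / 10000  (cm^2 to m^2)
Radius = DBH/2 = 27.5/2 = 13.75 cm
BA = pi * 13.75^2 / 10000
   = 593.9574 cm^2 / 10000
   = 0.0594 m^2

0.0594


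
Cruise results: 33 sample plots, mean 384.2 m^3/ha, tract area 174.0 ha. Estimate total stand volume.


Formula: Total Volume = Mean Volume per ha * Total Area
Total Volume = 384.2 m^3/ha * 174.0 ha
Total Volume = 66851 m^3

66851


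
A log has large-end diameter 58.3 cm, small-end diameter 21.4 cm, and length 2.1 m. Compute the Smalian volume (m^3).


Smalian: V = (A1 + A2)/2 * L,  A = pi*(D/200)^2
A1 = pi*(58.3/200)^2 = 0.266948 m^2
A2 = pi*(21.4/200)^2 = 0.035968 m^2
V = (0.266948+0.035968)/2*2.1 = 0.3181 m^3

0.3181


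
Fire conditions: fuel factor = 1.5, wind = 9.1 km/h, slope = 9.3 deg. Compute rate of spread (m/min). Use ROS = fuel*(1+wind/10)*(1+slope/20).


Formula: ROS = fuel * (1 + wind/10) * (1 + slope/20)
Wind factor = 1 + 9.1/10 = 1.91
Slope factor = 1 + 9.3/20 = 1.465
ROS = 1.5 * 1.91 * 1.465 = 4.2 m/min

4.2


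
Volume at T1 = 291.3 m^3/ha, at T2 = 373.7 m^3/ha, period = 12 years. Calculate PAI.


Formula: PAI = (V_T2 - V_T1) / (T2 - T1)
Volume increment = 373.7 - 291.3 = 82.4 m^3/ha
PAI = 82.4 / 12 = 6.87 m^3/ha/year

6.87


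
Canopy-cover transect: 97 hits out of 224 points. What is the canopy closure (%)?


Formula: Canopy closure = covered points / total points * 100
Closure = 97 / 224 * 100
Closure = 0.433 * 100 = 43.3%

43.3


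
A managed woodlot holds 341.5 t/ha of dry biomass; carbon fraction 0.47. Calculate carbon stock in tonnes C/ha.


Formula: Carbon Stock = Biomass * Carbon Fraction
C = 341.5 t/ha * 0.47
C = 160.5 t C/ha

160.5


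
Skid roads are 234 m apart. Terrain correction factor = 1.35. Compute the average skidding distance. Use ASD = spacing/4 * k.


Formula: ASD = (spacing / 4) * correction
Uncorrected distance = spacing / 4 = 234 / 4 = 58.5 m
ASD = 58.5 * 1.35 = 79 m

79


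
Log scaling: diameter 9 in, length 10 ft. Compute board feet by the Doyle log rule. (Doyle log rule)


Doyle: BF = (D - 4)^2 * L / 16
Adjusted diameter = 9 - 4 = 5 in
(D-4)^2 = 5^2 = 25
BF = 25 * 10 / 16 = 16 BF

16


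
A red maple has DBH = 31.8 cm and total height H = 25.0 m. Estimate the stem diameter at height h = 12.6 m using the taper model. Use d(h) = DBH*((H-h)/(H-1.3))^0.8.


Taper: d(h) = DBH * ((H - h) / (H - 1.3))^0.8
Numerator = H - h = 25.0 - 12.6 = 12.4 m
Denominator = H - 1.3 = 25.0 - 1.3 = 23.7 m
Ratio = 12.4 / 23.7 = 0.52321
d = 31.8 * 0.52321^0.8 = 18.9 cm

18.9


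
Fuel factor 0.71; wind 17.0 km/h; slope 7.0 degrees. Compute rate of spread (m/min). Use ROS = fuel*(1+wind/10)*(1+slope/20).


Formula: ROS = fuel * (1 + wind/10) * (1 + slope/20)
Wind factor = 1 + 17.0/10 = 2.7
Slope factor = 1 + 7.0/20 = 1.35
ROS = 0.71 * 2.7 * 1.35 = 2.59 m/min

2.59


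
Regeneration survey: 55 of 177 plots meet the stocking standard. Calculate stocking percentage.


Formula: Stocking % = stocked plots / total plots * 100
Stocking = 55 / 177 * 100
Stocking = 0.3107 * 100 = 31.1%

31.1


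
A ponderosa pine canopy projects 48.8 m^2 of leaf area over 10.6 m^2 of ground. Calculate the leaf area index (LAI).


Formula: LAI = total leaf area / ground area  (dimensionless)
LAI = 48.8 m^2 / 10.6 m^2
LAI = 4.6

4.6


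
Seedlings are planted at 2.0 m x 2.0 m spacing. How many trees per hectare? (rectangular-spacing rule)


Formula: TPH = 10000 m^2/ha / (spacing_x * spacing_y)
Area per tree = 2.0 m * 2.0 m = 4.0 m^2
TPH = 10000 / 4.0 = 2500 trees/ha

2500


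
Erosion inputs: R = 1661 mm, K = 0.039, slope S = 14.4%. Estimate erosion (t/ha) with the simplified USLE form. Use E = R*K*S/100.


Formula: E = R * K * S / 100  (simplified USLE)
R * K = 1661 * 0.039 = 64.779
E = 64.779 * 14.4 / 100 = 9.33 t/ha

9.33


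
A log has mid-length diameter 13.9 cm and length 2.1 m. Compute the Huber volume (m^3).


Huber: V = Am * L,  Am = pi*(Dm/200)^2
Am = pi*(13.9/200)^2 = 0.015175 m^2
V = 0.015175*2.1 = 0.0319 m^3

0.0319


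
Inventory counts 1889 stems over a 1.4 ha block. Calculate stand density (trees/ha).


Formula: Stand Density = N_trees / Area_ha
Density = 1889 trees / 1.4 ha
Density = 1349 trees/ha

1349


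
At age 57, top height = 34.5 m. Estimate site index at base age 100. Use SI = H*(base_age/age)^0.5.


Formula: SI = H_dom * (base_age / age)^0.5
Age ratio = 100 / 57 = 1.75439
sqrt(age_ratio) = 1.32453
SI = 34.5 * 1.32453 = 45.7 m

45.7


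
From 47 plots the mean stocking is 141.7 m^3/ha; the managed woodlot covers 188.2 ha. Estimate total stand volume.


Formula: Total Volume = Mean Volume per ha * Total Area
Total Volume = 141.7 m^3/ha * 188.2 ha
Total Volume = 26668 m^3

26668


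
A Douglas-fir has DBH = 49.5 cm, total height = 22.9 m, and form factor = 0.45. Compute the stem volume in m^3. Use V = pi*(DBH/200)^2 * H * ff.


Formula: V = pi * (DBH/200)^2 * H * ff
Radius = DBH/200 = 49.5/200 = 0.2475 m
Radius^2 = 0.2475^2 = 0.06125625 m^2
V = pi * 0.06125625 * 22.9 * 0.45
V = 1.983 m^3

1.983


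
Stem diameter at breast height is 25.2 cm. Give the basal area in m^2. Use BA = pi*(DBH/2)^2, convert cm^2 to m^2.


Formula: BA = pi * (DBH/2)^2 / 10000  (cm^2 to m^2)
Radius = DBH/2 = 25.2/2 = 12.6 cm
BA = pi * 12.6^2 / 10000
   = 498.7592 cm^2 / 10000
   = 0.0499 m^2

0.0499


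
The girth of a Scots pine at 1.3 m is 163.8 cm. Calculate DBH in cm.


Formula: DBH = C / pi
DBH = 163.8 / pi
pi = 3.14159...
DBH = 52.1 cm

52.1


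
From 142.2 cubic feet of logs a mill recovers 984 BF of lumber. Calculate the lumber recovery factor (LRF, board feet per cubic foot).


Formula: LRF = Lumber Output (BF) / Log Input (ft^3)
LRF = 984 BF / 142.2 ft^3
LRF = 6.92 BF/ft^3

6.92


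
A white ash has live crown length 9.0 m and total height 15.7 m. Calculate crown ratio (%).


Formula: Crown Ratio = (Crown Length / Total Height) * 100
CR = (9.0 m / 15.7 m) * 100
CR = 0.5732 * 100 = 57.3%

57.3


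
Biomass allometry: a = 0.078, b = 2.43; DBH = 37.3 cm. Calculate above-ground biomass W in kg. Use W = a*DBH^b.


Formula: W = a * DBH^b  (allometric power law)
DBH^b = 37.3^2.43 = 6595.5719
W = 0.078 * 6595.5719 = 514.5 kg

514.5


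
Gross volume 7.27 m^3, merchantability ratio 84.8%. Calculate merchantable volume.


Formula: MV = V_total * (merchantable_pct / 100)
Merchantable fraction = 84.8% / 100 = 0.848
MV = 7.27 m^3 * 0.848 = 6.165 m^3

6.165


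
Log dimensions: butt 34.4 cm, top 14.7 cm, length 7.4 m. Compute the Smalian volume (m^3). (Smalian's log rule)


Smalian: V = (A1 + A2)/2 * L,  A = pi*(D/200)^2
A1 = pi*(34.4/200)^2 = 0.092941 m^2
A2 = pi*(14.7/200)^2 = 0.016972 m^2
V = (0.092941+0.016972)/2*7.4 = 0.4067 m^3

0.4067


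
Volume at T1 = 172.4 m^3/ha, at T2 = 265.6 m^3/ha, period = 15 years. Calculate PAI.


Formula: PAI = (V_T2 - V_T1) / (T2 - T1)
Volume increment = 265.6 - 172.4 = 93.2 m^3/ha
PAI = 93.2 / 15 = 6.21 m^3/ha/year

6.21


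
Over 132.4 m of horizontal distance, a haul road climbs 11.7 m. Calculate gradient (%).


Formula: Gradient = rise / run * 100
Gradient = 11.7 / 132.4 * 100 = 8.8%

8.8


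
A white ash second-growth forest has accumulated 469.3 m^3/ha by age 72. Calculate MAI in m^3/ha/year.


Formula: MAI = Total Volume / Stand Age
MAI = 469.3 m^3/ha / 72 years
MAI = 6.52 m^3/ha/year

6.52


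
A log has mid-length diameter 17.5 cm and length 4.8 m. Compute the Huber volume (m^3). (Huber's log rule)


Huber: V = Am * L,  Am = pi*(Dm/200)^2
Am = pi*(17.5/200)^2 = 0.024053 m^2
V = 0.024053*4.8 = 0.1155 m^3

0.1155


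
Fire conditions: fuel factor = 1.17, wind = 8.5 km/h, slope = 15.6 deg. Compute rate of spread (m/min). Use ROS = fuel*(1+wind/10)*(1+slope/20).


Formula: ROS = fuel * (1 + wind/10) * (1 + slope/20)
Wind factor = 1 + 8.5/10 = 1.85
Slope factor = 1 + 15.6/20 = 1.78
ROS = 1.17 * 1.85 * 1.78 = 3.85 m/min

3.85


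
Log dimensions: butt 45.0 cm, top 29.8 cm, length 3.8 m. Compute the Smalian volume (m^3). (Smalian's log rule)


Smalian: V = (A1 + A2)/2 * L,  A = pi*(D/200)^2
A1 = pi*(45.0/200)^2 = 0.159043 m^2
A2 = pi*(29.8/200)^2 = 0.069746 m^2
V = (0.159043+0.069746)/2*3.8 = 0.4347 m^3

0.4347


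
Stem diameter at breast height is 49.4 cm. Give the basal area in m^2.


Formula: BA = pi * (DBH/2)^2 / 10000  (cm^2 to m^2)
Radius = DBH/2 = 49.4/2 = 24.7 cm
BA = pi * 24.7^2 / 10000
   = 1916.6543 cm^2 / 10000
   = 0.1917 m^2

0.1917


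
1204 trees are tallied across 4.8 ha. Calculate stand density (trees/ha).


Formula: Stand Density = N_trees / Area_ha
Density = 1204 trees / 4.8 ha
Density = 251 trees/ha

251


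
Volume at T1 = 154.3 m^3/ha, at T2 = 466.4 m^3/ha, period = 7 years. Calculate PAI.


Formula: PAI = (V_T2 - V_T1) / (T2 - T1)
Volume increment = 466.4 - 154.3 = 312.1 m^3/ha
PAI = 312.1 / 7 = 44.59 m^3/ha/year

44.59


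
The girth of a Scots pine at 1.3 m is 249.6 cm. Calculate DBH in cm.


Formula: DBH = C / pi
DBH = 249.6 / pi
pi = 3.14159...
DBH = 79.5 cm

79.5


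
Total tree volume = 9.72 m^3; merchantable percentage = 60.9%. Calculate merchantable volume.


Formula: MV = V_total * (merchantable_pct / 100)
Merchantable fraction = 60.9% / 100 = 0.609
MV = 9.72 m^3 * 0.609 = 5.919 m^3

5.919


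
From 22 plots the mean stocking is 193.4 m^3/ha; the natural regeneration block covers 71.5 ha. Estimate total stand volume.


Formula: Total Volume = Mean Volume per ha * Total Area
Total Volume = 193.4 m^3/ha * 71.5 ha
Total Volume = 13828 m^3

13828


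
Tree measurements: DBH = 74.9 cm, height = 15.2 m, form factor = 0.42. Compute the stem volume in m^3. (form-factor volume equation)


Formula: V = pi * (DBH/200)^2 * H * ff
Radius = DBH/200 = 74.9/200 = 0.3745 m
Radius^2 = 0.3745^2 = 0.14025025 m^2
V = pi * 0.14025025 * 15.2 * 0.42
V = 2.813 m^3

2.813


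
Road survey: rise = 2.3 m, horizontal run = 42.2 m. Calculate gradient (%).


Formula: Gradient = rise / run * 100
Gradient = 2.3 / 42.2 * 100 = 5.5%

5.5


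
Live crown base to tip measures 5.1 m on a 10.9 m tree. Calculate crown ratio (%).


Formula: Crown Ratio = (Crown Length / Total Height) * 100
CR = (5.1 m / 10.9 m) * 100
CR = 0.4679 * 100 = 46.8%

46.8


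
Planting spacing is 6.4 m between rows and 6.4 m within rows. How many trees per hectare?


Formula: TPH = 10000 m^2/ha / (spacing_x * spacing_y)
Area per tree = 6.4 m * 6.4 m = 40.96 m^2
TPH = 10000 / 40.96 = 244 trees/ha

244


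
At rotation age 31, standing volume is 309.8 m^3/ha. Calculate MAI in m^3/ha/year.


Formula: MAI = Total Volume / Stand Age
MAI = 309.8 m^3/ha / 31 years
MAI = 9.99 m^3/ha/year

9.99


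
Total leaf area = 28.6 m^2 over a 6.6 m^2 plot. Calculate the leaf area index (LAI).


Formula: LAI = total leaf area / ground area  (dimensionless)
LAI = 28.6 m^2 / 6.6 m^2
LAI = 4.33

4.33


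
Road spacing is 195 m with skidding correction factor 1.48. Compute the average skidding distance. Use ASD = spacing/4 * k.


Formula: ASD = (spacing / 4) * correction
Uncorrected distance = spacing / 4 = 195 / 4 = 48.75 m
ASD = 48.75 * 1.48 = 72 m

72


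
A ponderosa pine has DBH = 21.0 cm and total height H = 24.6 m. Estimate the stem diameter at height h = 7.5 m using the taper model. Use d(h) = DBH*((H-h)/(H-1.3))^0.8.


Taper: d(h) = DBH * ((H - h) / (H - 1.3))^0.8
Numerator = H - h = 24.6 - 7.5 = 17.1 m
Denominator = H - 1.3 = 24.6 - 1.3 = 23.3 m
Ratio = 17.1 / 23.3 = 0.73391
d = 21.0 * 0.73391^0.8 = 16.4 cm

16.4


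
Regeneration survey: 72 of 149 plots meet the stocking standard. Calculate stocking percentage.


Formula: Stocking % = stocked plots / total plots * 100
Stocking = 72 / 149 * 100
Stocking = 0.4832 * 100 = 48.3%

48.3


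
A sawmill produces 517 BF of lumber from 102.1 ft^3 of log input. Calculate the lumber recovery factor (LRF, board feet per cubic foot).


Formula: LRF = Lumber Output (BF) / Log Input (ft^3)
LRF = 517 BF / 102.1 ft^3
LRF = 5.06 BF/ft^3

5.06


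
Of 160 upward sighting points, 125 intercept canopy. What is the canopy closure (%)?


Formula: Canopy closure = covered points / total points * 100
Closure = 125 / 160 * 100
Closure = 0.7812 * 100 = 78.1%

78.1


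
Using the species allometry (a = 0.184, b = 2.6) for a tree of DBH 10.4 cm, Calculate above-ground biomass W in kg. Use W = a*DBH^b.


Formula: W = a * DBH^b  (allometric power law)
DBH^b = 10.4^2.6 = 440.8458
W = 0.184 * 440.8458 = 81.1 kg

81.1


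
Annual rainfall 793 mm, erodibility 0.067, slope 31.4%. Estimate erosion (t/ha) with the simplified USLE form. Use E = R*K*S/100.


Formula: E = R * K * S / 100  (simplified USLE)
R * K = 793 * 0.067 = 53.131
E = 53.131 * 31.4 / 100 = 16.68 t/ha

16.68


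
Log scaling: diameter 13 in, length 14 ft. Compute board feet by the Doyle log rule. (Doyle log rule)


Doyle: BF = (D - 4)^2 * L / 16
Adjusted diameter = 13 - 4 = 9 in
(D-4)^2 = 9^2 = 81
BF = 81 * 14 / 16 = 71 BF

71


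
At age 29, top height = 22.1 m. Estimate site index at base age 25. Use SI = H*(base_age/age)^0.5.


Formula: SI = H_dom * (base_age / age)^0.5
Age ratio = 25 / 29 = 0.86207
sqrt(age_ratio) = 0.92848
SI = 22.1 * 0.92848 = 20.5 m

20.5


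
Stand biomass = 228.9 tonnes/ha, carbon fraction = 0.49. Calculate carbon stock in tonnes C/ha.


Formula: Carbon Stock = Biomass * Carbon Fraction
C = 228.9 t/ha * 0.49
C = 112.2 t C/ha

112.2


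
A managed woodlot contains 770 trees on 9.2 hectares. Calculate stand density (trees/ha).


Formula: Stand Density = N_trees / Area_ha
Density = 770 trees / 9.2 ha
Density = 84 trees/ha

84


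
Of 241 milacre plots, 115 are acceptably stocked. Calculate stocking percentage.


Formula: Stocking % = stocked plots / total plots * 100
Stocking = 115 / 241 * 100
Stocking = 0.4772 * 100 = 47.7%

47.7


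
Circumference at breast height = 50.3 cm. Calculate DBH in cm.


Formula: DBH = C / pi
DBH = 50.3 / pi
pi = 3.14159...
DBH = 16.0 cm

16.0


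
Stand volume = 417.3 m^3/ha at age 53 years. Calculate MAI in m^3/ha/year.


Formula: MAI = Total Volume / Stand Age
MAI = 417.3 m^3/ha / 53 years
MAI = 7.87 m^3/ha/year

7.87


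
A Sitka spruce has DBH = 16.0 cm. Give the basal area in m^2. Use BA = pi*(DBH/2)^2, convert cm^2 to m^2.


Formula: BA = pi * (DBH/2)^2 / 10000  (cm^2 to m^2)
Radius = DBH/2 = 16.0/2 = 8.0 cm
BA = pi * 8.0^2 / 10000
   = 201.0619 cm^2 / 10000
   = 0.0201 m^2

0.0201


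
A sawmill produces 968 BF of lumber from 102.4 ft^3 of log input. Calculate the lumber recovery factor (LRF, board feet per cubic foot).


Formula: LRF = Lumber Output (BF) / Log Input (ft^3)
LRF = 968 BF / 102.4 ft^3
LRF = 9.45 BF/ft^3

9.45


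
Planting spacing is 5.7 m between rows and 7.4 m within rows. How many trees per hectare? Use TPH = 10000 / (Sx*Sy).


Formula: TPH = 10000 m^2/ha / (spacing_x * spacing_y)
Area per tree = 5.7 m * 7.4 m = 42.18 m^2
TPH = 10000 / 42.18 = 237 trees/ha

237


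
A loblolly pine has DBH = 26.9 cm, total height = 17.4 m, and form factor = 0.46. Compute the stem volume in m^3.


Formula: V = pi * (DBH/200)^2 * H * ff
Radius = DBH/200 = 26.9/200 = 0.1345 m
Radius^2 = 0.1345^2 = 0.01809025 m^2
V = pi * 0.01809025 * 17.4 * 0.46
V = 0.455 m^3

0.455


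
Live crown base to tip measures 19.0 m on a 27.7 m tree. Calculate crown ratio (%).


Formula: Crown Ratio = (Crown Length / Total Height) * 100
CR = (19.0 m / 27.7 m) * 100
CR = 0.6859 * 100 = 68.6%

68.6


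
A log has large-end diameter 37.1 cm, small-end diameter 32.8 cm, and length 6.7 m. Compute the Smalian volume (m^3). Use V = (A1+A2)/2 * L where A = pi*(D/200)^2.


Smalian: V = (A1 + A2)/2 * L,  A = pi*(D/200)^2
A1 = pi*(37.1/200)^2 = 0.108103 m^2
A2 = pi*(32.8/200)^2 = 0.084496 m^2
V = (0.108103+0.084496)/2*6.7 = 0.6452 m^3

0.6452


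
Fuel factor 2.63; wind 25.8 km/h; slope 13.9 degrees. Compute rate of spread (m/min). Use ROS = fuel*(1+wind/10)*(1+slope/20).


Formula: ROS = fuel * (1 + wind/10) * (1 + slope/20)
Wind factor = 1 + 25.8/10 = 3.58
Slope factor = 1 + 13.9/20 = 1.695
ROS = 2.63 * 3.58 * 1.695 = 15.96 m/min

15.96


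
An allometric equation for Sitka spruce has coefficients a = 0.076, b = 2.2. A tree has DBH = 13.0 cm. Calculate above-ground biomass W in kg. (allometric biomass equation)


Formula: W = a * DBH^b  (allometric power law)
DBH^b = 13.0^2.2 = 282.2769
W = 0.076 * 282.2769 = 21.5 kg

21.5


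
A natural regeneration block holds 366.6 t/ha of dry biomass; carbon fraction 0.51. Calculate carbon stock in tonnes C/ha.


Formula: Carbon Stock = Biomass * Carbon Fraction
C = 366.6 t/ha * 0.51
C = 187.0 t C/ha

187.0


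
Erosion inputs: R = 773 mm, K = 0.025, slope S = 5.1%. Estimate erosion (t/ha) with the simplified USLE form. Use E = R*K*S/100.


Formula: E = R * K * S / 100  (simplified USLE)
R * K = 773 * 0.025 = 19.325
E = 19.325 * 5.1 / 100 = 0.99 t/ha

0.99


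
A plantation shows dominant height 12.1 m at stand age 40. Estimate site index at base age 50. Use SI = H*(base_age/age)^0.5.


Formula: SI = H_dom * (base_age / age)^0.5
Age ratio = 50 / 40 = 1.25
sqrt(age_ratio) = 1.11803
SI = 12.1 * 1.11803 = 13.5 m

13.5


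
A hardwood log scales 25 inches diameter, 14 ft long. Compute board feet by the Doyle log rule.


Doyle: BF = (D - 4)^2 * L / 16
Adjusted diameter = 25 - 4 = 21 in
(D-4)^2 = 21^2 = 441
BF = 441 * 14 / 16 = 386 BF

386


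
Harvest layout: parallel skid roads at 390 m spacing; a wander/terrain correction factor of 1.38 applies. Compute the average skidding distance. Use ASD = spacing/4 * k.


Formula: ASD = (spacing / 4) * correction
Uncorrected distance = spacing / 4 = 390 / 4 = 97.5 m
ASD = 97.5 * 1.38 = 135 m

135


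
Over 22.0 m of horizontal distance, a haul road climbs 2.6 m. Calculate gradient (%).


Formula: Gradient = rise / run * 100
Gradient = 2.6 / 22.0 * 100 = 11.8%

11.8


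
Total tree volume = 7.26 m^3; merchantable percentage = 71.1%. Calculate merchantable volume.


Formula: MV = V_total * (merchantable_pct / 100)
Merchantable fraction = 71.1% / 100 = 0.711
MV = 7.26 m^3 * 0.711 = 5.162 m^3

5.162


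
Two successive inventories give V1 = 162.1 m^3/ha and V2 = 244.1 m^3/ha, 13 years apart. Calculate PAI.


Formula: PAI = (V_T2 - V_T1) / (T2 - T1)
Volume increment = 244.1 - 162.1 = 82.0 m^3/ha
PAI = 82.0 / 13 = 6.31 m^3/ha/year

6.31


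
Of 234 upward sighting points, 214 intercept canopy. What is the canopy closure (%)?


Formula: Canopy closure = covered points / total points * 100
Closure = 214 / 234 * 100
Closure = 0.9145 * 100 = 91.5%

91.5


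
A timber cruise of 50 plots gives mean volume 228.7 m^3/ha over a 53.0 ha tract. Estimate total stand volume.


Formula: Total Volume = Mean Volume per ha * Total Area
Total Volume = 228.7 m^3/ha * 53.0 ha
Total Volume = 12121 m^3

12121


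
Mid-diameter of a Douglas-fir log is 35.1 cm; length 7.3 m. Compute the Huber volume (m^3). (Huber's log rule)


Huber: V = Am * L,  Am = pi*(Dm/200)^2
Am = pi*(35.1/200)^2 = 0.096762 m^2
V = 0.096762*7.3 = 0.7064 m^3

0.7064


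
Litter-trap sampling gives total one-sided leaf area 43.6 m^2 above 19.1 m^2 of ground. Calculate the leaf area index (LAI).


Formula: LAI = total leaf area / ground area  (dimensionless)
LAI = 43.6 m^2 / 19.1 m^2
LAI = 2.28

2.28


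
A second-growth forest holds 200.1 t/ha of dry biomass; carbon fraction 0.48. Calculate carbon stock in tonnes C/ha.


Formula: Carbon Stock = Biomass * Carbon Fraction
C = 200.1 t/ha * 0.48
C = 96.0 t C/ha

96.0


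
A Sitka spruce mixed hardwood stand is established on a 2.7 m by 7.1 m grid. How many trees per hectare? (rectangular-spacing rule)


Formula: TPH = 10000 m^2/ha / (spacing_x * spacing_y)
Area per tree = 2.7 m * 7.1 m = 19.17 m^2
TPH = 10000 / 19.17 = 522 trees/ha

522


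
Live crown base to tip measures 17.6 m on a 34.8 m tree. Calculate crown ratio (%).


Formula: Crown Ratio = (Crown Length / Total Height) * 100
CR = (17.6 m / 34.8 m) * 100
CR = 0.5057 * 100 = 50.6%

50.6


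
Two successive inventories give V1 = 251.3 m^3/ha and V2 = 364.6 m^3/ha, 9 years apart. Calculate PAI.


Formula: PAI = (V_T2 - V_T1) / (T2 - T1)
Volume increment = 364.6 - 251.3 = 113.3 m^3/ha
PAI = 113.3 / 9 = 12.59 m^3/ha/year

12.59


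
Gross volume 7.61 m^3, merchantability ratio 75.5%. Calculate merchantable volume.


Formula: MV = V_total * (merchantable_pct / 100)
Merchantable fraction = 75.5% / 100 = 0.755
MV = 7.61 m^3 * 0.755 = 5.746 m^3

5.746


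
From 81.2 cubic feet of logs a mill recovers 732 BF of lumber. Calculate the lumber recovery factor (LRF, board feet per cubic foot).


Formula: LRF = Lumber Output (BF) / Log Input (ft^3)
LRF = 732 BF / 81.2 ft^3
LRF = 9.01 BF/ft^3

9.01


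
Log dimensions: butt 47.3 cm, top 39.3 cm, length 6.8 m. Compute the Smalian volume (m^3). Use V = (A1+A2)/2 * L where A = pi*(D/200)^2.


Smalian: V = (A1 + A2)/2 * L,  A = pi*(D/200)^2
A1 = pi*(47.3/200)^2 = 0.175716 m^2
A2 = pi*(39.3/200)^2 = 0.121304 m^2
V = (0.175716+0.121304)/2*6.8 = 1.0099 m^3

1.0099


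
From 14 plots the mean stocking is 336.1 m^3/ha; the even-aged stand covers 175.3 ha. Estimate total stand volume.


Formula: Total Volume = Mean Volume per ha * Total Area
Total Volume = 336.1 m^3/ha * 175.3 ha
Total Volume = 58918 m^3

58918


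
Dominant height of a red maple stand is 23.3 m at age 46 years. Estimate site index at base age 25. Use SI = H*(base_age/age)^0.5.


Formula: SI = H_dom * (base_age / age)^0.5
Age ratio = 25 / 46 = 0.54348
sqrt(age_ratio) = 0.73721
SI = 23.3 * 0.73721 = 17.2 m

17.2
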